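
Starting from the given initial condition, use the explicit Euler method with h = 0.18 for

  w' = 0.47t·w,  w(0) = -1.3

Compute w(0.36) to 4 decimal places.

Euler: w_{n+1} = w_n + h·f(t_n, w_n).
t=0.000000, w=-1.300000: f=0.000000 → w ← -1.300000 + 0.18·0.000000 = -1.300000
t=0.180000, w=-1.300000: f=-0.109980 → w ← -1.300000 + 0.18·(-0.109980) = -1.319796
w(0.36) ≈ -1.3198

-1.3198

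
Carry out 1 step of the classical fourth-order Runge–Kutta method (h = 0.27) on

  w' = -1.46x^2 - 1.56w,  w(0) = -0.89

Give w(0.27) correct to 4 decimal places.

RK4: k1 = f(x_n, w_n); k2 = f(x_n + h/2, w_n + (h/2)·k1); k3 = f(x_n + h/2, w_n + (h/2)·k2); k4 = f(x_n + h, w_n + h·k3); w_{n+1} = w_n + (h/6)·(k1 + 2k2 + 2k3 + k4).
x=0.000000, w=-0.890000:
  k1 = f(0.000000, -0.890000) = 1.388400
  k2 = f(0.135000, -0.702566) = 1.069394
  k3 = f(0.135000, -0.745632) = 1.136577
  k4 = f(0.270000, -0.583124) = 0.803240
  w ← -0.890000 + (0.27/6)·(k1 + 2k2 + 2k3 + k4) = -0.592839
w(0.27) ≈ -0.5928

-0.5928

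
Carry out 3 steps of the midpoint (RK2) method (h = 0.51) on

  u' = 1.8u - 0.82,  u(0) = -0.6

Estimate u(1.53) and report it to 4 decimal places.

Midpoint: k1 = f(t_n, u_n); k2 = f(t_n + h/2, u_n + (h/2)·k1); u_{n+1} = u_n + h·k2.
t=0.000000, u=-0.600000:
  k1 = f(0.000000, -0.600000) = -1.900000
  k2 = f(0.255000, -1.084500) = -2.772100
  u ← -0.600000 + 0.51·(-2.772100) = -2.013771
t=0.510000, u=-2.013771:
  k1 = f(0.510000, -2.013771) = -4.444788
  k2 = f(0.765000, -3.147192) = -6.484945
  u ← -2.013771 + 0.51·(-6.484945) = -5.321093
t=1.020000, u=-5.321093:
  k1 = f(1.020000, -5.321093) = -10.397968
  k2 = f(1.275000, -7.972575) = -15.170635
  u ← -5.321093 + 0.51·(-15.170635) = -13.058117
u(1.53) ≈ -13.0581

-13.0581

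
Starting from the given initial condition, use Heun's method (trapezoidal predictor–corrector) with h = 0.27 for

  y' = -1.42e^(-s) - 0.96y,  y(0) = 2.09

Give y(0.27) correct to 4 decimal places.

1.3301

Heun: k1 = f(s_n, y_n); k2 = f(s_n + h, y_n + h·k1); y_{n+1} = y_n + (h/2)·(k1 + k2).
s=0.000000, y=2.090000:
  k1 = f(0.000000, 2.090000) = -3.426400
  k2 = f(0.270000, 1.164872) = -2.202276
  y ← 2.090000 + (0.27/2)·(-3.426400 + (-2.202276)) = 1.330129
y(0.27) ≈ 1.3301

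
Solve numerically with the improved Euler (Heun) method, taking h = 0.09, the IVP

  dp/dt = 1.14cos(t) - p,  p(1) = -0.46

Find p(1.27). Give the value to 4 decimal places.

-0.2398

Heun: k1 = f(t_n, p_n); k2 = f(t_n + h, p_n + h·k1); p_{n+1} = p_n + (h/2)·(k1 + k2).
t=1.000000, p=-0.460000:
  k1 = f(1.000000, -0.460000) = 1.075945
  k2 = f(1.090000, -0.363165) = 0.890398
  p ← -0.460000 + (0.09/2)·(1.075945 + 0.890398) = -0.371515
t=1.090000, p=-0.371515:
  k1 = f(1.090000, -0.371515) = 0.898748
  k2 = f(1.180000, -0.290627) = 0.724882
  p ← -0.371515 + (0.09/2)·(0.898748 + 0.724882) = -0.298451
t=1.180000, p=-0.298451:
  k1 = f(1.180000, -0.298451) = 0.732706
  k2 = f(1.270000, -0.232508) = 0.570268
  p ← -0.298451 + (0.09/2)·(0.732706 + 0.570268) = -0.239817
p(1.27) ≈ -0.2398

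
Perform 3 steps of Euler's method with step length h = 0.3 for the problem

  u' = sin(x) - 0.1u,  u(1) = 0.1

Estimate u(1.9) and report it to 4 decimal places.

0.9091

Euler: u_{n+1} = u_n + h·f(x_n, u_n).
x=1.000000, u=0.100000: f=0.831471 → u ← 0.100000 + 0.3·0.831471 = 0.349441
x=1.300000, u=0.349441: f=0.928614 → u ← 0.349441 + 0.3·0.928614 = 0.628026
x=1.600000, u=0.628026: f=0.936771 → u ← 0.628026 + 0.3·0.936771 = 0.909057
u(1.9) ≈ 0.9091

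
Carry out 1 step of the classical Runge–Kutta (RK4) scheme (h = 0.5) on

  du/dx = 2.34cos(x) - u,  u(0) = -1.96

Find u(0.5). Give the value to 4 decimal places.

RK4: k1 = f(x_n, u_n); k2 = f(x_n + h/2, u_n + (h/2)·k1); k3 = f(x_n + h/2, u_n + (h/2)·k2); k4 = f(x_n + h, u_n + h·k3); u_{n+1} = u_n + (h/6)·(k1 + 2k2 + 2k3 + k4).
x=0.000000, u=-1.960000:
  k1 = f(0.000000, -1.960000) = 4.300000
  k2 = f(0.250000, -0.885000) = 3.152255
  k3 = f(0.250000, -1.171936) = 3.439191
  k4 = f(0.500000, -0.240404) = 2.293948
  u ← -1.960000 + (0.5/6)·(k1 + 2k2 + 2k3 + k4) = -0.311930
u(0.5) ≈ -0.3119

-0.3119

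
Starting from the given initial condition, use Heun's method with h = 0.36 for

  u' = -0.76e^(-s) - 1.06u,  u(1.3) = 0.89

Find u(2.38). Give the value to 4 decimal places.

Heun: k1 = f(s_n, u_n); k2 = f(s_n + h, u_n + h·k1); u_{n+1} = u_n + (h/2)·(k1 + k2).
s=1.300000, u=0.890000:
  k1 = f(1.300000, 0.890000) = -1.150524
  k2 = f(1.660000, 0.475811) = -0.648866
  u ← 0.890000 + (0.36/2)·(-1.150524 + (-0.648866)) = 0.566110
s=1.660000, u=0.566110:
  k1 = f(1.660000, 0.566110) = -0.744582
  k2 = f(2.020000, 0.298060) = -0.416762
  u ← 0.566110 + (0.36/2)·(-0.744582 + (-0.416762)) = 0.357068
s=2.020000, u=0.357068:
  k1 = f(2.020000, 0.357068) = -0.479310
  k2 = f(2.380000, 0.184516) = -0.265926
  u ← 0.357068 + (0.36/2)·(-0.479310 + (-0.265926)) = 0.222925
u(2.38) ≈ 0.2229

0.2229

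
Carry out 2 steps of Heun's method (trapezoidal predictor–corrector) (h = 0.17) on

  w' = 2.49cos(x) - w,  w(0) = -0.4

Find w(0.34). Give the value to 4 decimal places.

Heun: k1 = f(x_n, w_n); k2 = f(x_n + h, w_n + h·k1); w_{n+1} = w_n + (h/2)·(k1 + k2).
x=0.000000, w=-0.400000:
  k1 = f(0.000000, -0.400000) = 2.890000
  k2 = f(0.170000, 0.091300) = 2.362806
  w ← -0.400000 + (0.17/2)·(2.890000 + 2.362806) = 0.046489
x=0.170000, w=0.046489:
  k1 = f(0.170000, 0.046489) = 2.407618
  k2 = f(0.340000, 0.455784) = 1.891676
  w ← 0.046489 + (0.17/2)·(2.407618 + 1.891676) = 0.411928
w(0.34) ≈ 0.4119

0.4119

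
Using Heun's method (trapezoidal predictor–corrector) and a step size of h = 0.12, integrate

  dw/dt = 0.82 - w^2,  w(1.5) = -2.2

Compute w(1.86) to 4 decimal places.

-6.9442

Heun: k1 = f(t_n, w_n); k2 = f(t_n + h, w_n + h·k1); w_{n+1} = w_n + (h/2)·(k1 + k2).
t=1.500000, w=-2.200000:
  k1 = f(1.500000, -2.200000) = -4.020000
  k2 = f(1.620000, -2.682400) = -6.375270
  w ← -2.200000 + (0.12/2)·(-4.020000 + (-6.375270)) = -2.823716
t=1.620000, w=-2.823716:
  k1 = f(1.620000, -2.823716) = -7.153373
  k2 = f(1.740000, -3.682121) = -12.738015
  w ← -2.823716 + (0.12/2)·(-7.153373 + (-12.738015)) = -4.017199
t=1.740000, w=-4.017199:
  k1 = f(1.740000, -4.017199) = -15.317891
  k2 = f(1.860000, -5.855346) = -33.465082
  w ← -4.017199 + (0.12/2)·(-15.317891 + (-33.465082)) = -6.944178
w(1.86) ≈ -6.9442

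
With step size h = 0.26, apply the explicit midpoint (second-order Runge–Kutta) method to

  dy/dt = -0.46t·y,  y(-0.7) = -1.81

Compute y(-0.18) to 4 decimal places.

-2.0123

Midpoint: k1 = f(t_n, y_n); k2 = f(t_n + h/2, y_n + (h/2)·k1); y_{n+1} = y_n + h·k2.
t=-0.700000, y=-1.810000:
  k1 = f(-0.700000, -1.810000) = -0.582820
  k2 = f(-0.570000, -1.885767) = -0.494448
  y ← -1.810000 + 0.26·(-0.494448) = -1.938556
t=-0.440000, y=-1.938556:
  k1 = f(-0.440000, -1.938556) = -0.392364
  k2 = f(-0.310000, -1.989564) = -0.283712
  y ← -1.938556 + 0.26·(-0.283712) = -2.012322
y(-0.18) ≈ -2.0123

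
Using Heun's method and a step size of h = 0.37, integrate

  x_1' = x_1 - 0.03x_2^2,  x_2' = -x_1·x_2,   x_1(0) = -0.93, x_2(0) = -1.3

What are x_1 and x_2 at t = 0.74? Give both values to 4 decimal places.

Heun on (x_1,x_2): k1 = f(t_n, state_n); k2 = f(t_n + h, state_n + h·k1); state_{n+1} = state_n + (h/2)·(k1 + k2).
0.000000: (-0.930000, -1.300000)
  k1 = (-0.980700, -1.209000)
  predictor → (-1.292859, -1.747330)
  k2 = (-1.384454, -2.259051)
  → (-1.367553, -1.941589)
0.370000: (-1.367553, -1.941589)
  k1 = (-1.480647, -2.655227)
  predictor → (-1.915393, -2.924024)
  k2 = (-2.171890, -5.600654)
  → (-2.043273, -3.468927)
(x_1(0.74), x_2(0.74)) ≈ (-2.0433, -3.4689)

-2.0433, -3.4689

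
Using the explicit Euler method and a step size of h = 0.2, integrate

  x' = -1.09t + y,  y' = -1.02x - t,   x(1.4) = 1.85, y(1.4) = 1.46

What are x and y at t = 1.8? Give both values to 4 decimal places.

1.6485, 0.1079

Euler on (x,y): x_{n+1} = x_n + h·x', y_{n+1} = y_n + h·y'.
1.400000: (1.850000, 1.460000); f=(-0.066000, -3.287000) → (1.836800, 0.802600)
1.600000: (1.836800, 0.802600); f=(-0.941400, -3.473536) → (1.648520, 0.107893)
(x(1.8), y(1.8)) ≈ (1.6485, 0.1079)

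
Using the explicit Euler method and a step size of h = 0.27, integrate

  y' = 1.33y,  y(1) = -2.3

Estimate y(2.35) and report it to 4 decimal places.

Euler: y_{n+1} = y_n + h·f(x_n, y_n).
x=1.000000, y=-2.300000: f=-3.059000 → y ← -2.300000 + 0.27·(-3.059000) = -3.125930
x=1.270000, y=-3.125930: f=-4.157487 → y ← -3.125930 + 0.27·(-4.157487) = -4.248451
x=1.540000, y=-4.248451: f=-5.650440 → y ← -4.248451 + 0.27·(-5.650440) = -5.774070
x=1.810000, y=-5.774070: f=-7.679514 → y ← -5.774070 + 0.27·(-7.679514) = -7.847539
x=2.080000, y=-7.847539: f=-10.437227 → y ← -7.847539 + 0.27·(-10.437227) = -10.665590
y(2.35) ≈ -10.6656

-10.6656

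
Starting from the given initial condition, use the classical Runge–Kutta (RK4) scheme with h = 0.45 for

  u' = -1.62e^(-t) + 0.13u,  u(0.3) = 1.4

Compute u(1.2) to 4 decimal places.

RK4: k1 = f(t_n, u_n); k2 = f(t_n + h/2, u_n + (h/2)·k1); k3 = f(t_n + h/2, u_n + (h/2)·k2); k4 = f(t_n + h, u_n + h·k3); u_{n+1} = u_n + (h/6)·(k1 + 2k2 + 2k3 + k4).
t=0.300000, u=1.400000:
  k1 = f(0.300000, 1.400000) = -1.018126
  k2 = f(0.525000, 1.170922) = -0.806100
  k3 = f(0.525000, 1.218628) = -0.799898
  k4 = f(0.750000, 1.040046) = -0.630028
  u ← 1.400000 + (0.45/6)·(k1 + 2k2 + 2k3 + k4) = 1.035489
t=0.750000, u=1.035489:
  k1 = f(0.750000, 1.035489) = -0.630620
  k2 = f(0.975000, 0.893599) = -0.494884
  k3 = f(0.975000, 0.924140) = -0.490913
  k4 = f(1.200000, 0.814578) = -0.382040
  u ← 1.035489 + (0.45/6)·(k1 + 2k2 + 2k3 + k4) = 0.811670
u(1.2) ≈ 0.8117

0.8117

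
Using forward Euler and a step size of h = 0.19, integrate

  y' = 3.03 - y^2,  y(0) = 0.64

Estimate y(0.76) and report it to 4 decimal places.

Euler: y_{n+1} = y_n + h·f(x_n, y_n).
x=0.000000, y=0.640000: f=2.620400 → y ← 0.640000 + 0.19·2.620400 = 1.137876
x=0.190000, y=1.137876: f=1.735238 → y ← 1.137876 + 0.19·1.735238 = 1.467571
x=0.380000, y=1.467571: f=0.876235 → y ← 1.467571 + 0.19·0.876235 = 1.634056
x=0.570000, y=1.634056: f=0.359862 → y ← 1.634056 + 0.19·0.359862 = 1.702430
y(0.76) ≈ 1.7024

1.7024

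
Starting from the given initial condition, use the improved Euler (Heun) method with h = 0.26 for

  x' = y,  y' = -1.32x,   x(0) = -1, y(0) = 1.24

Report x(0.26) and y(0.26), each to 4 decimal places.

-0.6330, 1.5279

Heun on (x,y): k1 = f(s_n, state_n); k2 = f(s_n + h, state_n + h·k1); state_{n+1} = state_n + (h/2)·(k1 + k2).
0.000000: (-1.000000, 1.240000)
  k1 = (1.240000, 1.320000)
  predictor → (-0.677600, 1.583200)
  k2 = (1.583200, 0.894432)
  → (-0.632984, 1.527876)
(x(0.26), y(0.26)) ≈ (-0.6330, 1.5279)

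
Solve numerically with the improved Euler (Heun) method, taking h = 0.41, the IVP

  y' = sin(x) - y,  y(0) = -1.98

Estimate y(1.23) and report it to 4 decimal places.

-0.1541

Heun: k1 = f(x_n, y_n); k2 = f(x_n + h, y_n + h·k1); y_{n+1} = y_n + (h/2)·(k1 + k2).
x=0.000000, y=-1.980000:
  k1 = f(0.000000, -1.980000) = 1.980000
  k2 = f(0.410000, -1.168200) = 1.566809
  y ← -1.980000 + (0.41/2)·(1.980000 + 1.566809) = -1.252904
x=0.410000, y=-1.252904:
  k1 = f(0.410000, -1.252904) = 1.651513
  k2 = f(0.820000, -0.575784) = 1.306929
  y ← -1.252904 + (0.41/2)·(1.651513 + 1.306929) = -0.646423
x=0.820000, y=-0.646423:
  k1 = f(0.820000, -0.646423) = 1.377569
  k2 = f(1.230000, -0.081620) = 1.024109
  y ← -0.646423 + (0.41/2)·(1.377569 + 1.024109) = -0.154079
y(1.23) ≈ -0.1541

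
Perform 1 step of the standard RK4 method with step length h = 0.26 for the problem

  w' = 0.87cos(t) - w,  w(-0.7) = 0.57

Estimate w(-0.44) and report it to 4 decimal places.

RK4: k1 = f(t_n, w_n); k2 = f(t_n + h/2, w_n + (h/2)·k1); k3 = f(t_n + h/2, w_n + (h/2)·k2); k4 = f(t_n + h, w_n + h·k3); w_{n+1} = w_n + (h/6)·(k1 + 2k2 + 2k3 + k4).
t=-0.700000, w=0.570000:
  k1 = f(-0.700000, 0.570000) = 0.095413
  k2 = f(-0.570000, 0.582404) = 0.150050
  k3 = f(-0.570000, 0.589507) = 0.142947
  k4 = f(-0.440000, 0.607166) = 0.179968
  w ← 0.570000 + (0.26/6)·(k1 + 2k2 + 2k3 + k4) = 0.607326
w(-0.44) ≈ 0.6073

0.6073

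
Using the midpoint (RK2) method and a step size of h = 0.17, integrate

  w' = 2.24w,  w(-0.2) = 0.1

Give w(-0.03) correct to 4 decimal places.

Midpoint: k1 = f(s_n, w_n); k2 = f(s_n + h/2, w_n + (h/2)·k1); w_{n+1} = w_n + h·k2.
s=-0.200000, w=0.100000:
  k1 = f(-0.200000, 0.100000) = 0.224000
  k2 = f(-0.115000, 0.119040) = 0.266650
  w ← 0.100000 + 0.17·0.266650 = 0.145330
w(-0.03) ≈ 0.1453

0.1453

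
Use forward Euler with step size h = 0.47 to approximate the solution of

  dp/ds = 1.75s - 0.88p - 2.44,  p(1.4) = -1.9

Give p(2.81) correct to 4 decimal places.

Euler: p_{n+1} = p_n + h·f(s_n, p_n).
s=1.400000, p=-1.900000: f=1.682000 → p ← -1.900000 + 0.47·1.682000 = -1.109460
s=1.870000, p=-1.109460: f=1.808825 → p ← -1.109460 + 0.47·1.808825 = -0.259312
s=2.340000, p=-0.259312: f=1.883195 → p ← -0.259312 + 0.47·1.883195 = 0.625789
p(2.81) ≈ 0.6258

0.6258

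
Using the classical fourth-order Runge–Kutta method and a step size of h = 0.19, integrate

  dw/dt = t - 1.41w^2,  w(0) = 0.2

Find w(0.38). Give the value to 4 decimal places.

RK4: k1 = f(t_n, w_n); k2 = f(t_n + h/2, w_n + (h/2)·k1); k3 = f(t_n + h/2, w_n + (h/2)·k2); k4 = f(t_n + h, w_n + h·k3); w_{n+1} = w_n + (h/6)·(k1 + 2k2 + 2k3 + k4).
t=0.000000, w=0.200000:
  k1 = f(0.000000, 0.200000) = -0.056400
  k2 = f(0.095000, 0.194642) = 0.041581
  k3 = f(0.095000, 0.203950) = 0.036350
  k4 = f(0.190000, 0.206907) = 0.129637
  w ← 0.200000 + (0.19/6)·(k1 + 2k2 + 2k3 + k4) = 0.207255
t=0.190000, w=0.207255:
  k1 = f(0.190000, 0.207255) = 0.129434
  k2 = f(0.285000, 0.219551) = 0.217034
  k3 = f(0.285000, 0.227873) = 0.211784
  k4 = f(0.380000, 0.247494) = 0.293633
  w ← 0.207255 + (0.19/6)·(k1 + 2k2 + 2k3 + k4) = 0.247810
w(0.38) ≈ 0.2478

0.2478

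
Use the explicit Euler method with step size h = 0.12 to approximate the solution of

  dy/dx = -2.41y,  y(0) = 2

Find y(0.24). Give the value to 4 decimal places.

Euler: y_{n+1} = y_n + h·f(x_n, y_n).
x=0.000000, y=2.000000: f=-4.820000 → y ← 2.000000 + 0.12·(-4.820000) = 1.421600
x=0.120000, y=1.421600: f=-3.426056 → y ← 1.421600 + 0.12·(-3.426056) = 1.010473
y(0.24) ≈ 1.0105

1.0105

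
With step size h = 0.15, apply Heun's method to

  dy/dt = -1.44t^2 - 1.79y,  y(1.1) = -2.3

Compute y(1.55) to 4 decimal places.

Heun: k1 = f(t_n, y_n); k2 = f(t_n + h, y_n + h·k1); y_{n+1} = y_n + (h/2)·(k1 + k2).
t=1.100000, y=-2.300000:
  k1 = f(1.100000, -2.300000) = 2.374600
  k2 = f(1.250000, -1.943810) = 1.229420
  y ← -2.300000 + (0.15/2)·(2.374600 + 1.229420) = -2.029699
t=1.250000, y=-2.029699:
  k1 = f(1.250000, -2.029699) = 1.383160
  k2 = f(1.400000, -1.822224) = 0.439382
  y ← -2.029699 + (0.15/2)·(1.383160 + 0.439382) = -1.893008
t=1.400000, y=-1.893008:
  k1 = f(1.400000, -1.893008) = 0.566084
  k2 = f(1.550000, -1.808095) = -0.223110
  y ← -1.893008 + (0.15/2)·(0.566084 + (-0.223110)) = -1.867285
y(1.55) ≈ -1.8673

-1.8673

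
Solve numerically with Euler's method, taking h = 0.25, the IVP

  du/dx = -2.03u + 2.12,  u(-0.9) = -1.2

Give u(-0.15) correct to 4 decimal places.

Euler: u_{n+1} = u_n + h·f(x_n, u_n).
x=-0.900000, u=-1.200000: f=4.556000 → u ← -1.200000 + 0.25·4.556000 = -0.061000
x=-0.650000, u=-0.061000: f=2.243830 → u ← -0.061000 + 0.25·2.243830 = 0.499957
x=-0.400000, u=0.499957: f=1.105086 → u ← 0.499957 + 0.25·1.105086 = 0.776229
u(-0.15) ≈ 0.7762

0.7762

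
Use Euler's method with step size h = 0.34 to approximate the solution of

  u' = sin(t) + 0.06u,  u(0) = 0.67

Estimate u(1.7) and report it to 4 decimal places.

1.7124

Euler: u_{n+1} = u_n + h·f(t_n, u_n).
t=0.000000, u=0.670000: f=0.040200 → u ← 0.670000 + 0.34·0.040200 = 0.683668
t=0.340000, u=0.683668: f=0.374507 → u ← 0.683668 + 0.34·0.374507 = 0.811000
t=0.680000, u=0.811000: f=0.677453 → u ← 0.811000 + 0.34·0.677453 = 1.041334
t=1.020000, u=1.041334: f=0.914588 → u ← 1.041334 + 0.34·0.914588 = 1.352294
t=1.360000, u=1.352294: f=1.059002 → u ← 1.352294 + 0.34·1.059002 = 1.712355
u(1.7) ≈ 1.7124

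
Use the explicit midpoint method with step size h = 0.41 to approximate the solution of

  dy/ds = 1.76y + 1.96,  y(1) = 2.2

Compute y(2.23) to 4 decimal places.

Midpoint: k1 = f(s_n, y_n); k2 = f(s_n + h/2, y_n + (h/2)·k1); y_{n+1} = y_n + h·k2.
s=1.000000, y=2.200000:
  k1 = f(1.000000, 2.200000) = 5.832000
  k2 = f(1.205000, 3.395560) = 7.936186
  y ← 2.200000 + 0.41·7.936186 = 5.453836
s=1.410000, y=5.453836:
  k1 = f(1.410000, 5.453836) = 11.558752
  k2 = f(1.615000, 7.823380) = 15.729149
  y ← 5.453836 + 0.41·15.729149 = 11.902787
s=1.820000, y=11.902787:
  k1 = f(1.820000, 11.902787) = 22.908906
  k2 = f(2.025000, 16.599113) = 31.174439
  y ← 11.902787 + 0.41·31.174439 = 24.684307
y(2.23) ≈ 24.6843

24.6843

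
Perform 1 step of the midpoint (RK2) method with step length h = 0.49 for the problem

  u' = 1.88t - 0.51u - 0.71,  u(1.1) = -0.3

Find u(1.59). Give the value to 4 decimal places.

0.5736

Midpoint: k1 = f(t_n, u_n); k2 = f(t_n + h/2, u_n + (h/2)·k1); u_{n+1} = u_n + h·k2.
t=1.100000, u=-0.300000:
  k1 = f(1.100000, -0.300000) = 1.511000
  k2 = f(1.345000, 0.070195) = 1.782801
  u ← -0.300000 + 0.49·1.782801 = 0.573572
u(1.59) ≈ 0.5736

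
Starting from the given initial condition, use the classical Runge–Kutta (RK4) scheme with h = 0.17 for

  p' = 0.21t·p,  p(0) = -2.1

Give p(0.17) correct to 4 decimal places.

RK4: k1 = f(t_n, p_n); k2 = f(t_n + h/2, p_n + (h/2)·k1); k3 = f(t_n + h/2, p_n + (h/2)·k2); k4 = f(t_n + h, p_n + h·k3); p_{n+1} = p_n + (h/6)·(k1 + 2k2 + 2k3 + k4).
t=0.000000, p=-2.100000:
  k1 = f(0.000000, -2.100000) = 0.000000
  k2 = f(0.085000, -2.100000) = -0.037485
  k3 = f(0.085000, -2.103186) = -0.037542
  k4 = f(0.170000, -2.106382) = -0.075198
  p ← -2.100000 + (0.17/6)·(k1 + 2k2 + 2k3 + k4) = -2.106382
p(0.17) ≈ -2.1064

-2.1064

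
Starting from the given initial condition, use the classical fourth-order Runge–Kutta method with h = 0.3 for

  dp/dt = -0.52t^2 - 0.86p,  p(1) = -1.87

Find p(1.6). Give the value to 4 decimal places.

-1.5518

RK4: k1 = f(t_n, p_n); k2 = f(t_n + h/2, p_n + (h/2)·k1); k3 = f(t_n + h/2, p_n + (h/2)·k2); k4 = f(t_n + h, p_n + h·k3); p_{n+1} = p_n + (h/6)·(k1 + 2k2 + 2k3 + k4).
t=1.000000, p=-1.870000:
  k1 = f(1.000000, -1.870000) = 1.088200
  k2 = f(1.150000, -1.706770) = 0.780122
  k3 = f(1.150000, -1.752982) = 0.819864
  k4 = f(1.300000, -1.624041) = 0.517875
  p ← -1.870000 + (0.3/6)·(k1 + 2k2 + 2k3 + k4) = -1.629698
t=1.300000, p=-1.629698:
  k1 = f(1.300000, -1.629698) = 0.522740
  k2 = f(1.450000, -1.551287) = 0.240806
  k3 = f(1.450000, -1.593577) = 0.277176
  k4 = f(1.600000, -1.546545) = -0.001171
  p ← -1.629698 + (0.3/6)·(k1 + 2k2 + 2k3 + k4) = -1.551821
p(1.6) ≈ -1.5518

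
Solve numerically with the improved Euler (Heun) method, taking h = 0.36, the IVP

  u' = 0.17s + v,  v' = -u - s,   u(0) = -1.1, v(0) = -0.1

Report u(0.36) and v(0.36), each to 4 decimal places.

-1.0537, 0.2377

Heun on (u,v): k1 = f(s_n, state_n); k2 = f(s_n + h, state_n + h·k1); state_{n+1} = state_n + (h/2)·(k1 + k2).
0.000000: (-1.100000, -0.100000)
  k1 = (-0.100000, 1.100000)
  predictor → (-1.136000, 0.296000)
  k2 = (0.357200, 0.776000)
  → (-1.053704, 0.237680)
(u(0.36), v(0.36)) ≈ (-1.0537, 0.2377)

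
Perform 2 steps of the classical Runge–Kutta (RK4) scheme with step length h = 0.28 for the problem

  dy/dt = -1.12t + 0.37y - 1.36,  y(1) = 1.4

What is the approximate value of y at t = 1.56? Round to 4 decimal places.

RK4: k1 = f(t_n, y_n); k2 = f(t_n + h/2, y_n + (h/2)·k1); k3 = f(t_n + h/2, y_n + (h/2)·k2); k4 = f(t_n + h, y_n + h·k3); y_{n+1} = y_n + (h/6)·(k1 + 2k2 + 2k3 + k4).
t=1.000000, y=1.400000:
  k1 = f(1.000000, 1.400000) = -1.962000
  k2 = f(1.140000, 1.125320) = -2.220432
  k3 = f(1.140000, 1.089140) = -2.233818
  k4 = f(1.280000, 0.774531) = -2.507024
  y ← 1.400000 + (0.28/6)·(k1 + 2k2 + 2k3 + k4) = 0.775716
t=1.280000, y=0.775716:
  k1 = f(1.280000, 0.775716) = -2.506585
  k2 = f(1.420000, 0.424794) = -2.793226
  k3 = f(1.420000, 0.384664) = -2.808074
  k4 = f(1.560000, -0.010545) = -3.111102
  y ← 0.775716 + (0.28/6)·(k1 + 2k2 + 2k3 + k4) = -0.009231
y(1.56) ≈ -0.0092

-0.0092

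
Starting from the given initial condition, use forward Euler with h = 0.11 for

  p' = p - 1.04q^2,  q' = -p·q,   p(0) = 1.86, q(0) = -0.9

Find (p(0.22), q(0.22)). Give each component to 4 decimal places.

Euler on (p,q): p_{n+1} = p_n + h·p', q_{n+1} = q_n + h·q'.
0.000000: (1.860000, -0.900000); f=(1.017600, 1.674000) → (1.971936, -0.715860)
0.110000: (1.971936, -0.715860); f=(1.438982, 1.411630) → (2.130224, -0.560581)
(p(0.22), q(0.22)) ≈ (2.1302, -0.5606)

2.1302, -0.5606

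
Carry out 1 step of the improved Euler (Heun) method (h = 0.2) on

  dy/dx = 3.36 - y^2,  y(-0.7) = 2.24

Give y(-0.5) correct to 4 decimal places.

2.0460

Heun: k1 = f(x_n, y_n); k2 = f(x_n + h, y_n + h·k1); y_{n+1} = y_n + (h/2)·(k1 + k2).
x=-0.700000, y=2.240000:
  k1 = f(-0.700000, 2.240000) = -1.657600
  k2 = f(-0.500000, 1.908480) = -0.282296
  y ← 2.240000 + (0.2/2)·(-1.657600 + (-0.282296)) = 2.046010
y(-0.5) ≈ 2.0460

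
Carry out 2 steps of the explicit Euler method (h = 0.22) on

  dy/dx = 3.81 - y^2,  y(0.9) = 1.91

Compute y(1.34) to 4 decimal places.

1.9510

Euler: y_{n+1} = y_n + h·f(x_n, y_n).
x=0.900000, y=1.910000: f=0.161900 → y ← 1.910000 + 0.22·0.161900 = 1.945618
x=1.120000, y=1.945618: f=0.024571 → y ← 1.945618 + 0.22·0.024571 = 1.951024
y(1.34) ≈ 1.9510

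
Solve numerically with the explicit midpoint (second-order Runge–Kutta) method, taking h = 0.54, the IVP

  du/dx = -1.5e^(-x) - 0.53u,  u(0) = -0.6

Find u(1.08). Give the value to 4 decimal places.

-1.0138

Midpoint: k1 = f(x_n, u_n); k2 = f(x_n + h/2, u_n + (h/2)·k1); u_{n+1} = u_n + h·k2.
x=0.000000, u=-0.600000:
  k1 = f(0.000000, -0.600000) = -1.182000
  k2 = f(0.270000, -0.919140) = -0.657925
  u ← -0.600000 + 0.54·(-0.657925) = -0.955280
x=0.540000, u=-0.955280:
  k1 = f(0.540000, -0.955280) = -0.367824
  k2 = f(0.810000, -1.054592) = -0.108353
  u ← -0.955280 + 0.54·(-0.108353) = -1.013790
u(1.08) ≈ -1.0138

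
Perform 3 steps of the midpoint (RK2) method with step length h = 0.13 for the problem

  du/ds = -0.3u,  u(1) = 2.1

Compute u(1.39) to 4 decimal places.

1.8682

Midpoint: k1 = f(s_n, u_n); k2 = f(s_n + h/2, u_n + (h/2)·k1); u_{n+1} = u_n + h·k2.
s=1.000000, u=2.100000:
  k1 = f(1.000000, 2.100000) = -0.630000
  k2 = f(1.065000, 2.059050) = -0.617715
  u ← 2.100000 + 0.13·(-0.617715) = 2.019697
s=1.130000, u=2.019697:
  k1 = f(1.130000, 2.019697) = -0.605909
  k2 = f(1.195000, 1.980313) = -0.594094
  u ← 2.019697 + 0.13·(-0.594094) = 1.942465
s=1.260000, u=1.942465:
  k1 = f(1.260000, 1.942465) = -0.582739
  k2 = f(1.325000, 1.904587) = -0.571376
  u ← 1.942465 + 0.13·(-0.571376) = 1.868186
u(1.39) ≈ 1.8682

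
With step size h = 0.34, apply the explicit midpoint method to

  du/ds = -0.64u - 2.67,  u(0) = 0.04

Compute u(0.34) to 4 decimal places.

-0.7768

Midpoint: k1 = f(s_n, u_n); k2 = f(s_n + h/2, u_n + (h/2)·k1); u_{n+1} = u_n + h·k2.
s=0.000000, u=0.040000:
  k1 = f(0.000000, 0.040000) = -2.695600
  k2 = f(0.170000, -0.418252) = -2.402319
  u ← 0.040000 + 0.34·(-2.402319) = -0.776788
u(0.34) ≈ -0.7768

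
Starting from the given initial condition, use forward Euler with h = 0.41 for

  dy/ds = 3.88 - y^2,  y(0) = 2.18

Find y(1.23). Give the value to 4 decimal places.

1.9167

Euler: y_{n+1} = y_n + h·f(s_n, y_n).
s=0.000000, y=2.180000: f=-0.872400 → y ← 2.180000 + 0.41·(-0.872400) = 1.822316
s=0.410000, y=1.822316: f=0.559164 → y ← 1.822316 + 0.41·0.559164 = 2.051573
s=0.820000, y=2.051573: f=-0.328953 → y ← 2.051573 + 0.41·(-0.328953) = 1.916702
y(1.23) ≈ 1.9167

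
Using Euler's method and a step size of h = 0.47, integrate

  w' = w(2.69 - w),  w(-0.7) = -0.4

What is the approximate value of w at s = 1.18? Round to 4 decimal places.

Euler: w_{n+1} = w_n + h·f(s_n, w_n).
s=-0.700000, w=-0.400000: f=-1.236000 → w ← -0.400000 + 0.47·(-1.236000) = -0.980920
s=-0.230000, w=-0.980920: f=-3.600879 → w ← -0.980920 + 0.47·(-3.600879) = -2.673333
s=0.240000, w=-2.673333: f=-14.337976 → w ← -2.673333 + 0.47·(-14.337976) = -9.412182
s=0.710000, w=-9.412182: f=-113.907930 → w ← -9.412182 + 0.47·(-113.907930) = -62.948909
w(1.18) ≈ -62.9489

-62.9489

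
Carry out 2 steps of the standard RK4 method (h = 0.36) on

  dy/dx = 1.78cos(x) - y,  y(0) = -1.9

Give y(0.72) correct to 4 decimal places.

-0.1024

RK4: k1 = f(x_n, y_n); k2 = f(x_n + h/2, y_n + (h/2)·k1); k3 = f(x_n + h/2, y_n + (h/2)·k2); k4 = f(x_n + h, y_n + h·k3); y_{n+1} = y_n + (h/6)·(k1 + 2k2 + 2k3 + k4).
x=0.000000, y=-1.900000:
  k1 = f(0.000000, -1.900000) = 3.680000
  k2 = f(0.180000, -1.237600) = 2.988842
  k3 = f(0.180000, -1.362008) = 3.113250
  k4 = f(0.360000, -0.779230) = 2.445126
  y ← -1.900000 + (0.36/6)·(k1 + 2k2 + 2k3 + k4) = -0.800241
x=0.360000, y=-0.800241:
  k1 = f(0.360000, -0.800241) = 2.466138
  k2 = f(0.540000, -0.356337) = 1.883058
  k3 = f(0.540000, -0.461291) = 1.988012
  k4 = f(0.720000, -0.084557) = 1.422771
  y ← -0.800241 + (0.36/6)·(k1 + 2k2 + 2k3 + k4) = -0.102378
y(0.72) ≈ -0.1024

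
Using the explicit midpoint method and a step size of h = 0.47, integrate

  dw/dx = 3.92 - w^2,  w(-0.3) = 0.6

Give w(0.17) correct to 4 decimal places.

1.4724

Midpoint: k1 = f(x_n, w_n); k2 = f(x_n + h/2, w_n + (h/2)·k1); w_{n+1} = w_n + h·k2.
x=-0.300000, w=0.600000:
  k1 = f(-0.300000, 0.600000) = 3.560000
  k2 = f(-0.065000, 1.436600) = 1.856180
  w ← 0.600000 + 0.47·1.856180 = 1.472405
w(0.17) ≈ 1.4724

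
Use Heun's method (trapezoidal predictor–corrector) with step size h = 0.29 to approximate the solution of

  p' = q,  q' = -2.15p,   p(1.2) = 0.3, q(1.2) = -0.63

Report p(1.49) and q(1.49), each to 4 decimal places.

Heun on (p,q): k1 = f(t_n, state_n); k2 = f(t_n + h, state_n + h·k1); state_{n+1} = state_n + (h/2)·(k1 + k2).
1.200000: (0.300000, -0.630000)
  k1 = (-0.630000, -0.645000)
  predictor → (0.117300, -0.817050)
  k2 = (-0.817050, -0.252195)
  → (0.090178, -0.760093)
(p(1.49), q(1.49)) ≈ (0.0902, -0.7601)

0.0902, -0.7601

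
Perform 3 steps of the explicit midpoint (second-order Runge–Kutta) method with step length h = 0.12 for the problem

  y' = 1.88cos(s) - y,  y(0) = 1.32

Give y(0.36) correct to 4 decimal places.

1.4758

Midpoint: k1 = f(s_n, y_n); k2 = f(s_n + h/2, y_n + (h/2)·k1); y_{n+1} = y_n + h·k2.
s=0.000000, y=1.320000:
  k1 = f(0.000000, 1.320000) = 0.560000
  k2 = f(0.060000, 1.353600) = 0.523017
  y ← 1.320000 + 0.12·0.523017 = 1.382762
s=0.120000, y=1.382762:
  k1 = f(0.120000, 1.382762) = 0.483718
  k2 = f(0.180000, 1.411785) = 0.437841
  y ← 1.382762 + 0.12·0.437841 = 1.435303
s=0.240000, y=1.435303:
  k1 = f(0.240000, 1.435303) = 0.390812
  k2 = f(0.300000, 1.458752) = 0.337281
  y ← 1.435303 + 0.12·0.337281 = 1.475777
y(0.36) ≈ 1.4758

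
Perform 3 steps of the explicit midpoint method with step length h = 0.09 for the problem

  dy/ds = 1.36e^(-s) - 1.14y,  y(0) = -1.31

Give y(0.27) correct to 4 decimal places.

Midpoint: k1 = f(s_n, y_n); k2 = f(s_n + h/2, y_n + (h/2)·k1); y_{n+1} = y_n + h·k2.
s=0.000000, y=-1.310000:
  k1 = f(0.000000, -1.310000) = 2.853400
  k2 = f(0.045000, -1.181597) = 2.647177
  y ← -1.310000 + 0.09·2.647177 = -1.071754
s=0.090000, y=-1.071754:
  k1 = f(0.090000, -1.071754) = 2.464746
  k2 = f(0.135000, -0.960840) = 2.283612
  y ← -1.071754 + 0.09·2.283612 = -0.866229
s=0.180000, y=-0.866229:
  k1 = f(0.180000, -0.866229) = 2.123469
  k2 = f(0.225000, -0.770673) = 1.964549
  y ← -0.866229 + 0.09·1.964549 = -0.689420
y(0.27) ≈ -0.6894

-0.6894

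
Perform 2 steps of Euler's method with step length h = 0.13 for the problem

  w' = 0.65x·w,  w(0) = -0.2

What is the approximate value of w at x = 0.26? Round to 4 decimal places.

Euler: w_{n+1} = w_n + h·f(x_n, w_n).
x=0.000000, w=-0.200000: f=0.000000 → w ← -0.200000 + 0.13·0.000000 = -0.200000
x=0.130000, w=-0.200000: f=-0.016900 → w ← -0.200000 + 0.13·(-0.016900) = -0.202197
w(0.26) ≈ -0.2022

-0.2022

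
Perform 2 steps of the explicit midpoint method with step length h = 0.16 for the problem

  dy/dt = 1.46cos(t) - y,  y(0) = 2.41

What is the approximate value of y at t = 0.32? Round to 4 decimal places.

Midpoint: k1 = f(t_n, y_n); k2 = f(t_n + h/2, y_n + (h/2)·k1); y_{n+1} = y_n + h·k2.
t=0.000000, y=2.410000:
  k1 = f(0.000000, 2.410000) = -0.950000
  k2 = f(0.080000, 2.334000) = -0.878670
  y ← 2.410000 + 0.16·(-0.878670) = 2.269413
t=0.160000, y=2.269413:
  k1 = f(0.160000, 2.269413) = -0.828061
  k2 = f(0.240000, 2.203168) = -0.785015
  y ← 2.269413 + 0.16·(-0.785015) = 2.143811
y(0.32) ≈ 2.1438

2.1438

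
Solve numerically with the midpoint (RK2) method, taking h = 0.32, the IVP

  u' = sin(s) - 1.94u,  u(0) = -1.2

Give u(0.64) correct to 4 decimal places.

Midpoint: k1 = f(s_n, u_n); k2 = f(s_n + h/2, u_n + (h/2)·k1); u_{n+1} = u_n + h·k2.
s=0.000000, u=-1.200000:
  k1 = f(0.000000, -1.200000) = 2.328000
  k2 = f(0.160000, -0.827520) = 1.764707
  u ← -1.200000 + 0.32·1.764707 = -0.635294
s=0.320000, u=-0.635294:
  k1 = f(0.320000, -0.635294) = 1.547036
  k2 = f(0.480000, -0.387768) = 1.214049
  u ← -0.635294 + 0.32·1.214049 = -0.246798
u(0.64) ≈ -0.2468

-0.2468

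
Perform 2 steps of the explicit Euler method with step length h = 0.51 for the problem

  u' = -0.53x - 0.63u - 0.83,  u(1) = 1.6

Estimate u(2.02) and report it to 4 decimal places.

Euler: u_{n+1} = u_n + h·f(x_n, u_n).
x=1.000000, u=1.600000: f=-2.368000 → u ← 1.600000 + 0.51·(-2.368000) = 0.392320
x=1.510000, u=0.392320: f=-1.877462 → u ← 0.392320 + 0.51·(-1.877462) = -0.565185
u(2.02) ≈ -0.5652

-0.5652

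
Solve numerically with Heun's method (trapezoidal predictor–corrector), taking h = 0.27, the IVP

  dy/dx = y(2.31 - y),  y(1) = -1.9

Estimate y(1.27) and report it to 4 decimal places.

-6.4709

Heun: k1 = f(x_n, y_n); k2 = f(x_n + h, y_n + h·k1); y_{n+1} = y_n + (h/2)·(k1 + k2).
x=1.000000, y=-1.900000:
  k1 = f(1.000000, -1.900000) = -7.999000
  k2 = f(1.270000, -4.059730) = -25.859384
  y ← -1.900000 + (0.27/2)·(-7.999000 + (-25.859384)) = -6.470882
y(1.27) ≈ -6.4709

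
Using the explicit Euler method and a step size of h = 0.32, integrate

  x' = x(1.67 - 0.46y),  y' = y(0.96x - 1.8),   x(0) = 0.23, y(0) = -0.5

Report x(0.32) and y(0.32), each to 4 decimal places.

0.3698, -0.2473

Euler on (x,y): x_{n+1} = x_n + h·x', y_{n+1} = y_n + h·y'.
0.000000: (0.230000, -0.500000); f=(0.437000, 0.789600) → (0.369840, -0.247328)
(x(0.32), y(0.32)) ≈ (0.3698, -0.2473)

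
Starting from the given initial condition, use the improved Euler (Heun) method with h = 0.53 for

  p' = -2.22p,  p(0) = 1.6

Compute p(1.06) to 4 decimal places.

0.4253

Heun: k1 = f(s_n, p_n); k2 = f(s_n + h, p_n + h·k1); p_{n+1} = p_n + (h/2)·(k1 + k2).
s=0.000000, p=1.600000:
  k1 = f(0.000000, 1.600000) = -3.552000
  k2 = f(0.530000, -0.282560) = 0.627283
  p ← 1.600000 + (0.53/2)·(-3.552000 + 0.627283) = 0.824950
s=0.530000, p=0.824950:
  k1 = f(0.530000, 0.824950) = -1.831389
  k2 = f(1.060000, -0.145686) = 0.323423
  p ← 0.824950 + (0.53/2)·(-1.831389 + 0.323423) = 0.425339
p(1.06) ≈ 0.4253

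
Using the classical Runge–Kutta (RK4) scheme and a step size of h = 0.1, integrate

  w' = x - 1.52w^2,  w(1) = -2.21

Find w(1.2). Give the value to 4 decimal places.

-5.8154

RK4: k1 = f(x_n, w_n); k2 = f(x_n + h/2, w_n + (h/2)·k1); k3 = f(x_n + h/2, w_n + (h/2)·k2); k4 = f(x_n + h, w_n + h·k3); w_{n+1} = w_n + (h/6)·(k1 + 2k2 + 2k3 + k4).
x=1.000000, w=-2.210000:
  k1 = f(1.000000, -2.210000) = -6.423832
  k2 = f(1.050000, -2.531192) = -8.688535
  k3 = f(1.050000, -2.644427) = -9.579349
  k4 = f(1.100000, -3.167935) = -14.154434
  w ← -2.210000 + (0.1/6)·(k1 + 2k2 + 2k3 + k4) = -3.161901
x=1.100000, w=-3.161901:
  k1 = f(1.100000, -3.161901) = -14.096375
  k2 = f(1.150000, -3.866719) = -21.576308
  k3 = f(1.150000, -4.240716) = -26.185181
  k4 = f(1.200000, -5.780419) = -49.588125
  w ← -3.161901 + (0.1/6)·(k1 + 2k2 + 2k3 + k4) = -5.815359
w(1.2) ≈ -5.8154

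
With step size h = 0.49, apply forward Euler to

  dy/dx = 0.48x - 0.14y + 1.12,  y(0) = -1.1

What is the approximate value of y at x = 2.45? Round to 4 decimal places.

Euler: y_{n+1} = y_n + h·f(x_n, y_n).
x=0.000000, y=-1.100000: f=1.274000 → y ← -1.100000 + 0.49·1.274000 = -0.475740
x=0.490000, y=-0.475740: f=1.421804 → y ← -0.475740 + 0.49·1.421804 = 0.220944
x=0.980000, y=0.220944: f=1.559468 → y ← 0.220944 + 0.49·1.559468 = 0.985083
x=1.470000, y=0.985083: f=1.687688 → y ← 0.985083 + 0.49·1.687688 = 1.812050
x=1.960000, y=1.812050: f=1.807113 → y ← 1.812050 + 0.49·1.807113 = 2.697536
y(2.45) ≈ 2.6975

2.6975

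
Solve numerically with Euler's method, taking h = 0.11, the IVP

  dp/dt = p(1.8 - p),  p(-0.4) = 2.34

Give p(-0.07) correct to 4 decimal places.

Euler: p_{n+1} = p_n + h·f(t_n, p_n).
t=-0.400000, p=2.340000: f=-1.263600 → p ← 2.340000 + 0.11·(-1.263600) = 2.201004
t=-0.290000, p=2.201004: f=-0.882611 → p ← 2.201004 + 0.11·(-0.882611) = 2.103917
t=-0.180000, p=2.103917: f=-0.639416 → p ← 2.103917 + 0.11·(-0.639416) = 2.033581
p(-0.07) ≈ 2.0336

2.0336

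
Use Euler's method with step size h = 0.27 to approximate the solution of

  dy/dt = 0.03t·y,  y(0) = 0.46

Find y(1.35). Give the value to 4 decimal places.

0.4701

Euler: y_{n+1} = y_n + h·f(t_n, y_n).
t=0.000000, y=0.460000: f=0.000000 → y ← 0.460000 + 0.27·0.000000 = 0.460000
t=0.270000, y=0.460000: f=0.003726 → y ← 0.460000 + 0.27·0.003726 = 0.461006
t=0.540000, y=0.461006: f=0.007468 → y ← 0.461006 + 0.27·0.007468 = 0.463022
t=0.810000, y=0.463022: f=0.011251 → y ← 0.463022 + 0.27·0.011251 = 0.466060
t=1.080000, y=0.466060: f=0.015100 → y ← 0.466060 + 0.27·0.015100 = 0.470137
y(1.35) ≈ 0.4701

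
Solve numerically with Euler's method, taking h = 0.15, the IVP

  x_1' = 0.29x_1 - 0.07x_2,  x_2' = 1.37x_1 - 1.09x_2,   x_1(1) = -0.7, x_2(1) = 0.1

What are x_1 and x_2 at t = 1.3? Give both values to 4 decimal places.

Euler on (x_1,x_2): x_1_{n+1} = x_1_n + h·x_1', x_2_{n+1} = x_2_n + h·x_2'.
1.000000: (-0.700000, 0.100000); f=(-0.210000, -1.068000) → (-0.731500, -0.060200)
1.150000: (-0.731500, -0.060200); f=(-0.207921, -0.936537) → (-0.762688, -0.200681)
(x_1(1.3), x_2(1.3)) ≈ (-0.7627, -0.2007)

-0.7627, -0.2007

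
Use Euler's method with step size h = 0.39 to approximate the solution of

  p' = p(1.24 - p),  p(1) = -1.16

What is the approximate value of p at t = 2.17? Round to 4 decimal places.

Euler: p_{n+1} = p_n + h·f(t_n, p_n).
t=1.000000, p=-1.160000: f=-2.784000 → p ← -1.160000 + 0.39·(-2.784000) = -2.245760
t=1.390000, p=-2.245760: f=-7.828180 → p ← -2.245760 + 0.39·(-7.828180) = -5.298750
t=1.780000, p=-5.298750: f=-34.647206 → p ← -5.298750 + 0.39·(-34.647206) = -18.811161
p(2.17) ≈ -18.8112

-18.8112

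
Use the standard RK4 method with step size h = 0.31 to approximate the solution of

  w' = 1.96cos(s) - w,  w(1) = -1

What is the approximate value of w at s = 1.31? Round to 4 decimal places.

-0.5272

RK4: k1 = f(s_n, w_n); k2 = f(s_n + h/2, w_n + (h/2)·k1); k3 = f(s_n + h/2, w_n + (h/2)·k2); k4 = f(s_n + h, w_n + h·k3); w_{n+1} = w_n + (h/6)·(k1 + 2k2 + 2k3 + k4).
s=1.000000, w=-1.000000:
  k1 = f(1.000000, -1.000000) = 2.058993
  k2 = f(1.155000, -0.680856) = 1.472536
  k3 = f(1.155000, -0.771757) = 1.563437
  k4 = f(1.310000, -0.515334) = 1.020721
  w ← -1.000000 + (0.31/6)·(k1 + 2k2 + 2k3 + k4) = -0.527164
w(1.31) ≈ -0.5272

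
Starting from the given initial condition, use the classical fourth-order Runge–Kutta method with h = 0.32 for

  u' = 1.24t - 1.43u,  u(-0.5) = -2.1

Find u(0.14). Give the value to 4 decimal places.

RK4: k1 = f(t_n, u_n); k2 = f(t_n + h/2, u_n + (h/2)·k1); k3 = f(t_n + h/2, u_n + (h/2)·k2); k4 = f(t_n + h, u_n + h·k3); u_{n+1} = u_n + (h/6)·(k1 + 2k2 + 2k3 + k4).
t=-0.500000, u=-2.100000:
  k1 = f(-0.500000, -2.100000) = 2.383000
  k2 = f(-0.340000, -1.718720) = 2.036170
  k3 = f(-0.340000, -1.774213) = 2.115524
  k4 = f(-0.180000, -1.423032) = 1.811736
  u ← -2.100000 + (0.32/6)·(k1 + 2k2 + 2k3 + k4) = -1.433433
t=-0.180000, u=-1.433433:
  k1 = f(-0.180000, -1.433433) = 1.826610
  k2 = f(-0.020000, -1.141176) = 1.607081
  k3 = f(-0.020000, -1.176300) = 1.657310
  k4 = f(0.140000, -0.903094) = 1.465025
  u ← -1.433433 + (0.32/6)·(k1 + 2k2 + 2k3 + k4) = -0.909678
u(0.14) ≈ -0.9097

-0.9097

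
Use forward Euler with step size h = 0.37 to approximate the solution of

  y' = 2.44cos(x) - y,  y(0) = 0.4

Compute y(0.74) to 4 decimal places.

1.5692

Euler: y_{n+1} = y_n + h·f(x_n, y_n).
x=0.000000, y=0.400000: f=2.040000 → y ← 0.400000 + 0.37·2.040000 = 1.154800
x=0.370000, y=1.154800: f=1.120079 → y ← 1.154800 + 0.37·1.120079 = 1.569229
y(0.74) ≈ 1.5692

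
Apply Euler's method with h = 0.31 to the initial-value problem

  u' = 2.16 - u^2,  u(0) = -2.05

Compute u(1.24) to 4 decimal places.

-34.5215

Euler: u_{n+1} = u_n + h·f(s_n, u_n).
s=0.000000, u=-2.050000: f=-2.042500 → u ← -2.050000 + 0.31·(-2.042500) = -2.683175
s=0.310000, u=-2.683175: f=-5.039428 → u ← -2.683175 + 0.31·(-5.039428) = -4.245398
s=0.620000, u=-4.245398: f=-15.863402 → u ← -4.245398 + 0.31·(-15.863402) = -9.163052
s=0.930000, u=-9.163052: f=-81.801526 → u ← -9.163052 + 0.31·(-81.801526) = -34.521525
u(1.24) ≈ -34.5215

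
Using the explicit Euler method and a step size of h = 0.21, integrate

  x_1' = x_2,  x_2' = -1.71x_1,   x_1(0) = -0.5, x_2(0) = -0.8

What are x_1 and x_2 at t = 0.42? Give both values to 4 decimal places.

Euler on (x_1,x_2): x_1_{n+1} = x_1_n + h·x_1', x_2_{n+1} = x_2_n + h·x_2'.
0.000000: (-0.500000, -0.800000); f=(-0.800000, 0.855000) → (-0.668000, -0.620450)
0.210000: (-0.668000, -0.620450); f=(-0.620450, 1.142280) → (-0.798295, -0.380571)
(x_1(0.42), x_2(0.42)) ≈ (-0.7983, -0.3806)

-0.7983, -0.3806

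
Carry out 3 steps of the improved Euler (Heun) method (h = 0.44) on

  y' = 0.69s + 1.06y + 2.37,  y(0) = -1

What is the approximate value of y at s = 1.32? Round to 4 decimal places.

Heun: k1 = f(s_n, y_n); k2 = f(s_n + h, y_n + h·k1); y_{n+1} = y_n + (h/2)·(k1 + k2).
s=0.000000, y=-1.000000:
  k1 = f(0.000000, -1.000000) = 1.310000
  k2 = f(0.440000, -0.423600) = 2.224584
  y ← -1.000000 + (0.44/2)·(1.310000 + 2.224584) = -0.222392
s=0.440000, y=-0.222392:
  k1 = f(0.440000, -0.222392) = 2.437865
  k2 = f(0.880000, 0.850269) = 3.878485
  y ← -0.222392 + (0.44/2)·(2.437865 + 3.878485) = 1.167206
s=0.880000, y=1.167206:
  k1 = f(0.880000, 1.167206) = 4.214438
  k2 = f(1.320000, 3.021558) = 6.483652
  y ← 1.167206 + (0.44/2)·(4.214438 + 6.483652) = 3.520785
y(1.32) ≈ 3.5208

3.5208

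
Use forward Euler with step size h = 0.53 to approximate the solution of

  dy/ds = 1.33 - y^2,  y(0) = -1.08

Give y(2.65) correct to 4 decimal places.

Euler: y_{n+1} = y_n + h·f(s_n, y_n).
s=0.000000, y=-1.080000: f=0.163600 → y ← -1.080000 + 0.53·0.163600 = -0.993292
s=0.530000, y=-0.993292: f=0.343371 → y ← -0.993292 + 0.53·0.343371 = -0.811305
s=1.060000, y=-0.811305: f=0.671784 → y ← -0.811305 + 0.53·0.671784 = -0.455260
s=1.590000, y=-0.455260: f=1.122738 → y ← -0.455260 + 0.53·1.122738 = 0.139791
s=2.120000, y=0.139791: f=1.310458 → y ← 0.139791 + 0.53·1.310458 = 0.834334
y(2.65) ≈ 0.8343

0.8343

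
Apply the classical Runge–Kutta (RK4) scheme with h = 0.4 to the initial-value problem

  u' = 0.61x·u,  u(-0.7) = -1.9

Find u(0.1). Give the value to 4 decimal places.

-1.6412

RK4: k1 = f(x_n, u_n); k2 = f(x_n + h/2, u_n + (h/2)·k1); k3 = f(x_n + h/2, u_n + (h/2)·k2); k4 = f(x_n + h, u_n + h·k3); u_{n+1} = u_n + (h/6)·(k1 + 2k2 + 2k3 + k4).
x=-0.700000, u=-1.900000:
  k1 = f(-0.700000, -1.900000) = 0.811300
  k2 = f(-0.500000, -1.737740) = 0.530011
  k3 = f(-0.500000, -1.793998) = 0.547169
  k4 = f(-0.300000, -1.681132) = 0.307647
  u ← -1.900000 + (0.4/6)·(k1 + 2k2 + 2k3 + k4) = -1.681780
x=-0.300000, u=-1.681780:
  k1 = f(-0.300000, -1.681780) = 0.307766
  k2 = f(-0.100000, -1.620226) = 0.098834
  k3 = f(-0.100000, -1.662013) = 0.101383
  k4 = f(0.100000, -1.641226) = -0.100115
  u ← -1.681780 + (0.4/6)·(k1 + 2k2 + 2k3 + k4) = -1.641241
u(0.1) ≈ -1.6412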